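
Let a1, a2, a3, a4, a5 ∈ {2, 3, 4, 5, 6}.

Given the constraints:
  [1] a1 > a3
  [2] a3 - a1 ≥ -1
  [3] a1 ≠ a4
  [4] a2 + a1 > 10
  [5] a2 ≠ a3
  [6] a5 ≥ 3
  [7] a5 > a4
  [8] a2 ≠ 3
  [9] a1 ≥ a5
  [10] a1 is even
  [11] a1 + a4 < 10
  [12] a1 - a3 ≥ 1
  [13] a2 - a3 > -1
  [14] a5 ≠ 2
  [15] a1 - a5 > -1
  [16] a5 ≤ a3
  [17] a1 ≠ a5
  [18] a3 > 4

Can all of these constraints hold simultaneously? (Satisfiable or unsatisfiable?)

Setting (a1, a2, a3, a4, a5) = (6, 6, 5, 3, 5) satisfies everything: constraint 2: a3 - a1 = -1; constraint 4: a2 + a1 = 12, and the others follow.

Satisfiable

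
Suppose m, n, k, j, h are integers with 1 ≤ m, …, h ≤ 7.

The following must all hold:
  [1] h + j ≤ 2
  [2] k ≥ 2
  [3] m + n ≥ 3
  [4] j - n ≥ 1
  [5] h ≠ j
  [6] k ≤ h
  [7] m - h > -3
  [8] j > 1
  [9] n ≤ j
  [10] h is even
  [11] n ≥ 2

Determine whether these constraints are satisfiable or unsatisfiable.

Unsatisfiable

From constraints 2 and 6: h ≥ k ≥ 2. From constraints 9 and 11: j ≥ n ≥ 2. Hence h + j ≥ 4. But constraint 1 requires h + j ≤ 2, and 2 < 4. Contradiction.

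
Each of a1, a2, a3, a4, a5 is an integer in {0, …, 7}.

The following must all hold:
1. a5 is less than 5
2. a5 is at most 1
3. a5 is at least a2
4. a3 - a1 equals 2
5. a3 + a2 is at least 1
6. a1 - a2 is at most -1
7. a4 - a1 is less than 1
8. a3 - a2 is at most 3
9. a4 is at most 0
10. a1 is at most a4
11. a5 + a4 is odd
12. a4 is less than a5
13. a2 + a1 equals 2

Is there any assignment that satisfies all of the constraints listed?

From constraints 2 and 3: a2 ≤ a5 ≤ 1. From constraints 9 and 10: a1 ≤ a4 ≤ 0. Hence a2 + a1 ≤ 1. But constraint 13 requires a2 + a1 = 2, and 2 > 1. Contradiction.

Unsatisfiable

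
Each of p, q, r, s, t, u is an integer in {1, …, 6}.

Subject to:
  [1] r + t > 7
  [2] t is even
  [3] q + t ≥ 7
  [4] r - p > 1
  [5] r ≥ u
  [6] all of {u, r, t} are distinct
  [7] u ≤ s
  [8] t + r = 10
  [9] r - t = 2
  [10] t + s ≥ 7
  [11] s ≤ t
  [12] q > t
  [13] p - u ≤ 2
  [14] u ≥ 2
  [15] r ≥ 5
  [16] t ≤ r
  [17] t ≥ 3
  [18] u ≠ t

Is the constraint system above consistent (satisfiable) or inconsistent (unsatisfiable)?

Satisfiable

The assignment p = 4, q = 6, r = 6, s = 4, t = 4, u = 3 works:
  constraint 1 holds since r + t = 10.
  constraint 3 holds since q + t = 10.
  constraint 4 holds since r - p = 2.
The rest check out directly.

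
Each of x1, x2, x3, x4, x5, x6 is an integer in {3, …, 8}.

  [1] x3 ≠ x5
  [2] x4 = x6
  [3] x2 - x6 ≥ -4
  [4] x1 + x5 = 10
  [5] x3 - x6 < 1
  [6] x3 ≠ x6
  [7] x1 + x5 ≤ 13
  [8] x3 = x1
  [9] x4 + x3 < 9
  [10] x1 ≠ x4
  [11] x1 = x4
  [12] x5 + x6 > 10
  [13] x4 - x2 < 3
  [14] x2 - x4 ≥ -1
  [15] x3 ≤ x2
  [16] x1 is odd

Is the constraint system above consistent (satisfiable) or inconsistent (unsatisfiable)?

From constraints 2, 8, and 11, x3 = x1 = x4 = x6, so x3 = x6. But constraint 6 says x3 ≠ x6. Contradiction.

Unsatisfiable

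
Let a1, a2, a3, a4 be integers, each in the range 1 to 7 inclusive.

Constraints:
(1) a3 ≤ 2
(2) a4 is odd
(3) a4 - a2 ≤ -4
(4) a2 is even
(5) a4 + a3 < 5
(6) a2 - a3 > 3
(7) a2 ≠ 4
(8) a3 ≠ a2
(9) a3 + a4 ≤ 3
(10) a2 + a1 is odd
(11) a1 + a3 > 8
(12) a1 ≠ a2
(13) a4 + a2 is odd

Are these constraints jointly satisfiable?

Setting (a1, a2, a3, a4) = (7, 6, 2, 1) satisfies everything: constraint 3: a4 - a2 = -5; constraint 5: a4 + a3 = 3, and the others follow.

Satisfiable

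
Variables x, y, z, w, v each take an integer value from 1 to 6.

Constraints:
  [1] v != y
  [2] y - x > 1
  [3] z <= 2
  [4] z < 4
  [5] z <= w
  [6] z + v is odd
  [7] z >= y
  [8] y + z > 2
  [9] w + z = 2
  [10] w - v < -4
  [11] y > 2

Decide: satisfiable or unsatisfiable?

Unsatisfiable

From constraint 11: y ≥ 3. From constraints 3 and 7: y ≤ z and z ≤ 2, so y ≤ 2. But 2 < 3, so no value of y works.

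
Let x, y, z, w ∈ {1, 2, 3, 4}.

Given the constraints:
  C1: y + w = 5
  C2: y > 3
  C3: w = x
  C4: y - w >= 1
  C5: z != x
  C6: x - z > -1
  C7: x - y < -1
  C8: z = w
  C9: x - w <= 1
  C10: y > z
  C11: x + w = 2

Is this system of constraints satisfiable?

Unsatisfiable

From constraints 3 and 8, z = w = x, so z = x. But constraint 5 says z ≠ x. Contradiction.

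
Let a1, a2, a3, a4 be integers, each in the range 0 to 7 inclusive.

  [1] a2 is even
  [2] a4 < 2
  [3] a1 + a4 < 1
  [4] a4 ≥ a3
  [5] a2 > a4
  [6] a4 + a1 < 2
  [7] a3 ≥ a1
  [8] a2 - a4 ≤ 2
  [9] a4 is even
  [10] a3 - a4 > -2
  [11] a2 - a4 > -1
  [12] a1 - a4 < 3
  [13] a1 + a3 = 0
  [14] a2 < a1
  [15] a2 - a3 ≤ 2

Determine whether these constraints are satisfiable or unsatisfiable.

Constraints 4, 5, 7, and 14 give a4 < a2, a2 < a1, a1 ≤ a3, a3 ≤ a4. Chaining: a4 < a2 < a1 ≤ a3 ≤ a4, which forces a4 < a4 — impossible.

Unsatisfiable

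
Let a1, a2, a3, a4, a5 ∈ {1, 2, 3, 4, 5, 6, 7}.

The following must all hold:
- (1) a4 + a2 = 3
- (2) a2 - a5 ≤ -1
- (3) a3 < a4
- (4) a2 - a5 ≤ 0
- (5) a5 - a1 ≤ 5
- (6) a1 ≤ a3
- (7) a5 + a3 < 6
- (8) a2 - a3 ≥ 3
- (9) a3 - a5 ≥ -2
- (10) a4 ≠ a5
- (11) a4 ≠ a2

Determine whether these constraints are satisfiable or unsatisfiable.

Constraints 2, 8, and 9 give a2 − a3 ≥ 3, a3 − a5 ≥ -2, a5 − a2 ≥ 1.
Adding all 3 inequalities: the left sides telescope to 0, and the right sides sum to 3 + (-2) + 1 = 2. So 0 ≥ 2, which is false.

Unsatisfiable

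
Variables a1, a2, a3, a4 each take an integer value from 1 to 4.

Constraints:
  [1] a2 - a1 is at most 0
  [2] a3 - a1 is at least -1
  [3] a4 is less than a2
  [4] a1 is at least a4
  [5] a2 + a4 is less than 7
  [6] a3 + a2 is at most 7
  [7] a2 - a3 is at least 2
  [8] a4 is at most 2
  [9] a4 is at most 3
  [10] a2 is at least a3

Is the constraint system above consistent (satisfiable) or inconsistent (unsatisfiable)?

Constraints 1, 2, and 7 give a3 − a1 ≥ -1, a1 − a2 ≥ 0, a2 − a3 ≥ 2.
Adding all 3 inequalities: the left sides telescope to 0, and the right sides sum to (-1) + 0 + 2 = 1. So 0 ≥ 1, which is false.

Unsatisfiable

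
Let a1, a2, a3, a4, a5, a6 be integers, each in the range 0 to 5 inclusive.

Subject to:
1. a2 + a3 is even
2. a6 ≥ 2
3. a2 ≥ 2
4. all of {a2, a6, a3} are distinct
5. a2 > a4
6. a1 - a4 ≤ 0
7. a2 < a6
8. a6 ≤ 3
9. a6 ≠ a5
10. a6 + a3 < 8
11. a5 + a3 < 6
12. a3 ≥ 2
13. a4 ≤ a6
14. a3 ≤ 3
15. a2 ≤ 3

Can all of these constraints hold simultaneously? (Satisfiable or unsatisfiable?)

Constraints 2, 3, 8, 12, 14, and 15 confine each of a2, a6, a3 to the 2 values {2, 3}.
Constraint 4 requires all 3 of them to be distinct, but only 2 values are available — impossible by the pigeonhole principle.

Unsatisfiable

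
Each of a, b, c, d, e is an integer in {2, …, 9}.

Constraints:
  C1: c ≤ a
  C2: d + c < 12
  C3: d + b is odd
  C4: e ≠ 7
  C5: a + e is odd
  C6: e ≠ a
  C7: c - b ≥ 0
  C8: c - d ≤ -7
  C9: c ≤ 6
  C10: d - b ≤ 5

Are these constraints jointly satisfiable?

Constraints 7, 8, and 10 give c − b ≥ 0, b − d ≥ -5, d − c ≥ 7.
Adding all 3 inequalities: the left sides telescope to 0, and the right sides sum to 0 + (-5) + 7 = 2. So 0 ≥ 2, which is false.

Unsatisfiable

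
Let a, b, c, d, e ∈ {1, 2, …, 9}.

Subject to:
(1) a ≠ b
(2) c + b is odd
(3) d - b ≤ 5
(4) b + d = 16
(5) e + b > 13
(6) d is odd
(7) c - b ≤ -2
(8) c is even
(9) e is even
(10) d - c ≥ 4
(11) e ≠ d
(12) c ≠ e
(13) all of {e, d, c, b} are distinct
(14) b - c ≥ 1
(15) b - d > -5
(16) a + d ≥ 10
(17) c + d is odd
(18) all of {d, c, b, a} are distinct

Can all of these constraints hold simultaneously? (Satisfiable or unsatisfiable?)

Satisfiable

One satisfying assignment is a = 3, b = 7, c = 4, d = 9, e = 8.
For the less obvious constraints — constraint 3: d - b = 2; constraint 4: b + d = 16 — and the others hold by inspection.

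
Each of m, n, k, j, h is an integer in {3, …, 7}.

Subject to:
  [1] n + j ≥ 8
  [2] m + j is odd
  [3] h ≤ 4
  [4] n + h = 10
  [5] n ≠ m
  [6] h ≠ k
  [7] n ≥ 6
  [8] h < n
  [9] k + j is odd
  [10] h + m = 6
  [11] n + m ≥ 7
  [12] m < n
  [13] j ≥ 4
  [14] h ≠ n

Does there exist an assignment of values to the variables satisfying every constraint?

Setting (m, n, k, j, h) = (3, 7, 7, 4, 3) satisfies everything: constraint 1: n + j = 11; constraint 4: n + h = 10; constraint 10: h + m = 6, and the others follow.

Satisfiable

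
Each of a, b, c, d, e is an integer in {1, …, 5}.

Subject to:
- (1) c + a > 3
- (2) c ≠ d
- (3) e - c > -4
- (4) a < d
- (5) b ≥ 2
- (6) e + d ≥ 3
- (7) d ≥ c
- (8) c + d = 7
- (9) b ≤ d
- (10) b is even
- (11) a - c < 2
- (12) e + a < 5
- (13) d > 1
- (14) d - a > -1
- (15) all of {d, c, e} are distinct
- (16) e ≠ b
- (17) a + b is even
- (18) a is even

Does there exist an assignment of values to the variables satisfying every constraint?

Try a = 2, b = 2, c = 3, d = 4, e = 1.
Check constraint 1: c + a = 5; constraint 3: e - c = -2; constraint 6: e + d = 5. The remaining constraints are straightforward to verify.

Satisfiable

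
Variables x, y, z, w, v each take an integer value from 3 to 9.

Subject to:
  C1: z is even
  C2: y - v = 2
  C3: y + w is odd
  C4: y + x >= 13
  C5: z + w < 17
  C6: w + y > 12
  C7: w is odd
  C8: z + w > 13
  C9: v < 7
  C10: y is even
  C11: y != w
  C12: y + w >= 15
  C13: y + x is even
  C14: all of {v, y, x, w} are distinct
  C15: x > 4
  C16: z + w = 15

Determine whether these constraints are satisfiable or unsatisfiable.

Satisfiable

Take x = 8, y = 6, z = 6, w = 9, v = 4. Then constraint 2: y - v = 2; constraint 4: y + x = 14, and every other listed constraint is also met.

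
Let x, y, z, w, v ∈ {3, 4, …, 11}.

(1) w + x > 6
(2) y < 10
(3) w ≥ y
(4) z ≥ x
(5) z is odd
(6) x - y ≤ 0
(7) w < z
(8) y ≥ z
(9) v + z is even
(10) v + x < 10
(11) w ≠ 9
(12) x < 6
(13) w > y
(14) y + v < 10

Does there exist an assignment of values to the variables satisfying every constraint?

Unsatisfiable

Constraints 7, 8, and 13 give z ≤ y, y < w, w < z. Chaining: z ≤ y < w < z, which forces z < z — impossible.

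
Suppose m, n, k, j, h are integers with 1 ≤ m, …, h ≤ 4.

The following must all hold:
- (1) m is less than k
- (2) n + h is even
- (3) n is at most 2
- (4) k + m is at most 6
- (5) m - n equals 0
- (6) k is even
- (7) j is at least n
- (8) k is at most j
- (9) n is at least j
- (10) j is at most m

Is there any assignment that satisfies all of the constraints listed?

Unsatisfiable

Constraints 1, 8, and 10 give j ≤ m, m < k, k ≤ j. Chaining: j ≤ m < k ≤ j, which forces j < j — impossible.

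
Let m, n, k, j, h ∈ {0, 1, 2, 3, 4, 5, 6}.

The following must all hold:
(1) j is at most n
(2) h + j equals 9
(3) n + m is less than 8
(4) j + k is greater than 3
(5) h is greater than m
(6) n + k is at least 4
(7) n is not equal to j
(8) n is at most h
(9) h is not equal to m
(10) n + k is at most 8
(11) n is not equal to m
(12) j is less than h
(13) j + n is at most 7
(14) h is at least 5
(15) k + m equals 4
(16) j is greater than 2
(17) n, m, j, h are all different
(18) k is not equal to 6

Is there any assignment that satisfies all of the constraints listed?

The assignment m = 1, n = 4, k = 3, j = 3, h = 6 works:
  constraint 2 holds since h + j = 9.
  constraint 3 holds since n + m = 5.
The rest check out directly.

Satisfiable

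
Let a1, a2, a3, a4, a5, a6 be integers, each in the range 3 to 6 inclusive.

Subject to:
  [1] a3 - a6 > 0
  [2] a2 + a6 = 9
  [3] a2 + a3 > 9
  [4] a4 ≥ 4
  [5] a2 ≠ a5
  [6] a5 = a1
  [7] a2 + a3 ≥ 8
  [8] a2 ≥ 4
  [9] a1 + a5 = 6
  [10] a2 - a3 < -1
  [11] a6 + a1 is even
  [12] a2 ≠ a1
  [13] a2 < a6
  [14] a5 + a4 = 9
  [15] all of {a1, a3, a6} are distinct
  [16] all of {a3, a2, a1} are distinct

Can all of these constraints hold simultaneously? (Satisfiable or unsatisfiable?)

The assignment a1 = 3, a2 = 4, a3 = 6, a4 = 6, a5 = 3, a6 = 5 works:
  constraint 1 holds since a3 - a6 = 1.
  constraint 2 holds since a2 + a6 = 9.
The rest check out directly.

Satisfiable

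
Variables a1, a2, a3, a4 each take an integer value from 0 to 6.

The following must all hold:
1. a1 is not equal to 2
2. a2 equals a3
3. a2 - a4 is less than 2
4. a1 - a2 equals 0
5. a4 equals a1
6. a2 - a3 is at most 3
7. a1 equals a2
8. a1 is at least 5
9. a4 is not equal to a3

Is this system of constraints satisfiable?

From constraints 2, 5, and 7, a4 = a1 = a2 = a3, so a4 = a3. But constraint 9 says a4 ≠ a3. Contradiction.

Unsatisfiable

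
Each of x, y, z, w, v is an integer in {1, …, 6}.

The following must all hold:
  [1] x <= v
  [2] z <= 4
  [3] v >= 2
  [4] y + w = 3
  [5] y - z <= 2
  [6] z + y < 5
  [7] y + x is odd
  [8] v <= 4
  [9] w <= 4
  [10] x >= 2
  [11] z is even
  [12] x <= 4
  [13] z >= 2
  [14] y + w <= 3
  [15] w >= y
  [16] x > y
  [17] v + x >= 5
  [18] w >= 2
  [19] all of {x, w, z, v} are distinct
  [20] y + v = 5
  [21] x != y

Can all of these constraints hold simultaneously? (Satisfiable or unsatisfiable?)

Unsatisfiable

Constraints 2, 3, 8, 9, 10, 12, 13, and 18 confine each of x, w, z, v to the 3 values {2, …, 4}.
Constraint 19 requires all 4 of them to be distinct, but only 3 values are available — impossible by the pigeonhole principle.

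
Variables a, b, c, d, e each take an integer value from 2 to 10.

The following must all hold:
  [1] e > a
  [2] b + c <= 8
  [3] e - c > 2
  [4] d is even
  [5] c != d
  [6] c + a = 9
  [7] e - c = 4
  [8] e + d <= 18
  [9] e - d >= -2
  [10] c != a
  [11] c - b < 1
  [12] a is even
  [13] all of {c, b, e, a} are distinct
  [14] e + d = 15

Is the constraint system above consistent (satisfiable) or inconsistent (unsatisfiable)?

One satisfying assignment is a = 6, b = 5, c = 3, d = 8, e = 7.
For the less obvious constraints — constraint 2: b + c = 8; constraint 3: e - c = 4 — and the others hold by inspection.

Satisfiable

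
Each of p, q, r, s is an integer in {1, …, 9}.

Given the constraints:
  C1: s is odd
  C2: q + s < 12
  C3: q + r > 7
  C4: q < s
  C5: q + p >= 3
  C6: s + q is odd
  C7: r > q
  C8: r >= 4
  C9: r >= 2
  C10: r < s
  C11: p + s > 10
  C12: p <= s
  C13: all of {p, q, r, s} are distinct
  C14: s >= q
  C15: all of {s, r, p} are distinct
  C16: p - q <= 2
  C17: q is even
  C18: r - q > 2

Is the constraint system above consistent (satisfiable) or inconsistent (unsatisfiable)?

Satisfiable

Take p = 4, q = 2, r = 7, s = 9. Then constraint 2: q + s = 11; constraint 3: q + r = 9; constraint 5: q + p = 6, and every other listed constraint is also met.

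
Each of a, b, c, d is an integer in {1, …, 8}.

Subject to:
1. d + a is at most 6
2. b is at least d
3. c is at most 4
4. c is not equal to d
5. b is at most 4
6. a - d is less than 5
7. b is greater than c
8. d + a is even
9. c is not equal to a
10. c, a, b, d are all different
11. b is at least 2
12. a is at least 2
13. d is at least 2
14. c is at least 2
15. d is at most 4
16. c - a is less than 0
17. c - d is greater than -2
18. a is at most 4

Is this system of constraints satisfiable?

Constraints 3, 5, 11, 12, 13, 14, 15, and 18 confine each of c, a, b, d to the 3 values {2, …, 4}.
Constraint 10 requires all 4 of them to be distinct, but only 3 values are available — impossible by the pigeonhole principle.

Unsatisfiable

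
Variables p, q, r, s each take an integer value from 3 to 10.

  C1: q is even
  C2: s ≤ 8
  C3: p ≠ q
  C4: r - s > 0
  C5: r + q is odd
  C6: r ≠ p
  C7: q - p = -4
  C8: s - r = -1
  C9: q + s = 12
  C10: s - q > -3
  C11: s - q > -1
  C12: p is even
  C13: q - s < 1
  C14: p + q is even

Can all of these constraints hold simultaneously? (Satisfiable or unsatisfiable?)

Satisfiable

Take p = 10, q = 6, r = 7, s = 6. Then constraint 4: r - s = 1; constraint 7: q - p = -4; constraint 8: s - r = -1, and every other listed constraint is also met.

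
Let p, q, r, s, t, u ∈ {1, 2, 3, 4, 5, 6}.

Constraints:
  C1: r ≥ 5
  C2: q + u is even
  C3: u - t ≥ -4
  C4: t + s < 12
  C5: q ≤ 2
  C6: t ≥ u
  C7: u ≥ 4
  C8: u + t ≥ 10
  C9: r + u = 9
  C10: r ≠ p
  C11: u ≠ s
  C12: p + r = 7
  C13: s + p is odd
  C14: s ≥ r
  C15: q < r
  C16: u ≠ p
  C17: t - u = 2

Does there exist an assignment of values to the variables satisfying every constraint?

Satisfiable

Setting (p, q, r, s, t, u) = (2, 2, 5, 5, 6, 4) satisfies everything: constraint 3: u - t = -2; constraint 4: t + s = 11, and the others follow.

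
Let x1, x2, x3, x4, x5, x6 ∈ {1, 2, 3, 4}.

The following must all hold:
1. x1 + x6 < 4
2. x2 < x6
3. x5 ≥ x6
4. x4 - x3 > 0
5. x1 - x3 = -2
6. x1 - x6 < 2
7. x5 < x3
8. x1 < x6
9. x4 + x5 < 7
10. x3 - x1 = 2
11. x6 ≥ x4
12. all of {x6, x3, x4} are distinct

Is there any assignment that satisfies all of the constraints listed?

Constraints 3, 4, 7, and 11 give x4 ≤ x6, x6 ≤ x5, x5 < x3, x3 < x4. Chaining: x4 ≤ x6 ≤ x5 < x3 < x4, which forces x4 < x4 — impossible.

Unsatisfiable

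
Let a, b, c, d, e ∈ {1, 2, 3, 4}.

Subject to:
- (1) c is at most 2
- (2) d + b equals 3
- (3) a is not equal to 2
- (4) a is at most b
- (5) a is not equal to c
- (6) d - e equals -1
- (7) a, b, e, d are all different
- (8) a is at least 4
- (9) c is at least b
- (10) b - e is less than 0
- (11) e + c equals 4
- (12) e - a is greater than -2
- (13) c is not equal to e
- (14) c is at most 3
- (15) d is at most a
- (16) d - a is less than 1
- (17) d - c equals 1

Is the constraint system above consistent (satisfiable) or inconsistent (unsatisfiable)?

From constraints 4 and 8: b ≥ a and a ≥ 4, so b ≥ 4. From constraints 1 and 9: b ≤ c and c ≤ 2, so b ≤ 2. But 2 < 4, so no value of b works.

Unsatisfiable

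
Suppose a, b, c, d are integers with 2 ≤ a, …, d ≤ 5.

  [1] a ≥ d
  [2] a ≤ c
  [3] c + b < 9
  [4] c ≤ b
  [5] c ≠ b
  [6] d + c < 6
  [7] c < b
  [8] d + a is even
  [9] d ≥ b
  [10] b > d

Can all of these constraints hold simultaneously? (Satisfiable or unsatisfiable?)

Unsatisfiable

Constraints 1, 2, 7, and 9 give d ≤ a, a ≤ c, c < b, b ≤ d. Chaining: d ≤ a ≤ c < b ≤ d, which forces d < d — impossible.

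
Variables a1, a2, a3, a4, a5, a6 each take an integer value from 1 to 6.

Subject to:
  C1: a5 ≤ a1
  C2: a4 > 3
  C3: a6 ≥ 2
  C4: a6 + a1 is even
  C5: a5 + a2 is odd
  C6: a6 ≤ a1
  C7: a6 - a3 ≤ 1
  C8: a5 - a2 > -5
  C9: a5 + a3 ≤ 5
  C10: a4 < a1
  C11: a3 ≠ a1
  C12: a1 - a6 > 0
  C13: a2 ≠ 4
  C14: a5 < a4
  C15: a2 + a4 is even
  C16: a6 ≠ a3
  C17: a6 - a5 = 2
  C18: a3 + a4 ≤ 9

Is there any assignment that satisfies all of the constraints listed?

Satisfiable

One satisfying assignment is a1 = 6, a2 = 5, a3 = 3, a4 = 5, a5 = 2, a6 = 4.
For the less obvious constraints — constraint 7: a6 - a3 = 1; constraint 8: a5 - a2 = -3 — and the others hold by inspection.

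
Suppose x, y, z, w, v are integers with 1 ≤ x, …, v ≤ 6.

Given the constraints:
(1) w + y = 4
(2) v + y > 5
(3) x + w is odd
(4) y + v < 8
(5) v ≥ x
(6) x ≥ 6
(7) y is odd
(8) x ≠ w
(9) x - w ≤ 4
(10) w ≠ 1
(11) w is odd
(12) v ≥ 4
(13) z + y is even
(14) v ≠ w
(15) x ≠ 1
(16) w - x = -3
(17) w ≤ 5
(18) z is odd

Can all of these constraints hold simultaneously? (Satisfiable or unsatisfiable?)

One satisfying assignment is x = 6, y = 1, z = 3, w = 3, v = 6.
For the less obvious constraints — constraint 1: w + y = 4; constraint 2: v + y = 7; constraint 4: y + v = 7 — and the others hold by inspection.

Satisfiable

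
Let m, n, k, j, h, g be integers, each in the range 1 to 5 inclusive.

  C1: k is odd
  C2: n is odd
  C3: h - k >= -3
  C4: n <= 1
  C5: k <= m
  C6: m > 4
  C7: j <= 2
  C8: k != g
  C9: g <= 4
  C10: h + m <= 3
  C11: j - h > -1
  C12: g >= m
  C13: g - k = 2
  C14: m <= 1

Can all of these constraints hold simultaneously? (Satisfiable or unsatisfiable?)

Unsatisfiable

From constraint 6: m ≥ 5. From constraints 9 and 12: m ≤ g and g ≤ 4, so m ≤ 4. But 4 < 5, so no value of m works.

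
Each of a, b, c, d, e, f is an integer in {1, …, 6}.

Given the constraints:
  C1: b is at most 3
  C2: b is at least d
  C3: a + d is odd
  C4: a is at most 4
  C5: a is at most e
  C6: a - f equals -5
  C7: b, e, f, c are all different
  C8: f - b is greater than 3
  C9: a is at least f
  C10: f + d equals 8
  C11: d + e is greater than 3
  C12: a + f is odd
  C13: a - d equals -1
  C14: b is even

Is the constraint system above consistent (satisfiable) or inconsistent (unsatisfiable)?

Unsatisfiable

From constraints 4 and 9: f ≤ a ≤ 4. From constraints 1 and 2: d ≤ b ≤ 3. Hence f + d ≤ 7. But constraint 10 requires f + d = 8, and 8 > 7. Contradiction.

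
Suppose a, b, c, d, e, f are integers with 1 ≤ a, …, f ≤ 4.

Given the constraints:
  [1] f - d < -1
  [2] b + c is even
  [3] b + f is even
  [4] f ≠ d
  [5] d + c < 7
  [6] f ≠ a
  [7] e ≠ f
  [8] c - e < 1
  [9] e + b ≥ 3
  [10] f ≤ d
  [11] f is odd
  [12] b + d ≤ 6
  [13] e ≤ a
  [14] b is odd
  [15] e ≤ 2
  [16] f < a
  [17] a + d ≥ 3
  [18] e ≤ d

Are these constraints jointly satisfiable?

Take a = 2, b = 1, c = 1, d = 4, e = 2, f = 1. Then constraint 1: f - d = -3; constraint 5: d + c = 5, and every other listed constraint is also met.

Satisfiable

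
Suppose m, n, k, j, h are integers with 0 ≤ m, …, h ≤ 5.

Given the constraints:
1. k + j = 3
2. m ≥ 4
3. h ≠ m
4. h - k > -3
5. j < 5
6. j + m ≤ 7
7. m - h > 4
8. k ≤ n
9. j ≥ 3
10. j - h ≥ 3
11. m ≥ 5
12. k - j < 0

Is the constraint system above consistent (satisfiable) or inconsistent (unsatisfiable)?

Unsatisfiable

From constraint 9: j ≥ 3. From constraint 11: m ≥ 5. Hence j + m ≥ 8. But constraint 6 requires j + m ≤ 7, and 7 < 8. Contradiction.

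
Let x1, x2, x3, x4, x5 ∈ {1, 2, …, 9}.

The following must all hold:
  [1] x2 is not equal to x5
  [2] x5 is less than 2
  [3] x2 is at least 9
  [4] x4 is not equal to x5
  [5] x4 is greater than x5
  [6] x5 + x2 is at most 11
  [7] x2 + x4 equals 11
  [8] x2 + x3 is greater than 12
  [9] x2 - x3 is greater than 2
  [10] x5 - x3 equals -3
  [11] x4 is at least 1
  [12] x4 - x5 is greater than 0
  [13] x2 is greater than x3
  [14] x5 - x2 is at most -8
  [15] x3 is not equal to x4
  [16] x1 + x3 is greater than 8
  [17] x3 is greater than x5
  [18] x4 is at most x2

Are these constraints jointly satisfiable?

The assignment x1 = 6, x2 = 9, x3 = 4, x4 = 2, x5 = 1 works:
  constraint 6 holds since x5 + x2 = 10.
  constraint 7 holds since x2 + x4 = 11.
  constraint 8 holds since x2 + x3 = 13.
The rest check out directly.

Satisfiable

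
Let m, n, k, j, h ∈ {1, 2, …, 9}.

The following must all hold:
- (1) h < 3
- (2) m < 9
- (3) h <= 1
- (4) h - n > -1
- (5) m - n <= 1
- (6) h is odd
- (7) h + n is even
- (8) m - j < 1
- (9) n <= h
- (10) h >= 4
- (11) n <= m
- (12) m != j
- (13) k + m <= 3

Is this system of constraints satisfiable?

Unsatisfiable

From constraint 10: h ≥ 4. From constraint 1: h ≤ 2. But 2 < 4, so no value of h works.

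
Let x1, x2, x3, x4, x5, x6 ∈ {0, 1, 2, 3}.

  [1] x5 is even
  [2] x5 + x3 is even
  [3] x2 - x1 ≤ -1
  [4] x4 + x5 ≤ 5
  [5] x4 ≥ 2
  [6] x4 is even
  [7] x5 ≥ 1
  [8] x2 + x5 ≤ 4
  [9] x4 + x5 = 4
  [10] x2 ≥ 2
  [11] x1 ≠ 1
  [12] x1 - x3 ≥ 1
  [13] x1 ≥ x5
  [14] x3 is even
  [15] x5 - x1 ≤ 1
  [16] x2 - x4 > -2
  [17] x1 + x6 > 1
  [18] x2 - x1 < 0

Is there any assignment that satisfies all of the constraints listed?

Take x1 = 3, x2 = 2, x3 = 0, x4 = 2, x5 = 2, x6 = 0. Then constraint 3: x2 - x1 = -1; constraint 4: x4 + x5 = 4; constraint 8: x2 + x5 = 4, and every other listed constraint is also met.

Satisfiable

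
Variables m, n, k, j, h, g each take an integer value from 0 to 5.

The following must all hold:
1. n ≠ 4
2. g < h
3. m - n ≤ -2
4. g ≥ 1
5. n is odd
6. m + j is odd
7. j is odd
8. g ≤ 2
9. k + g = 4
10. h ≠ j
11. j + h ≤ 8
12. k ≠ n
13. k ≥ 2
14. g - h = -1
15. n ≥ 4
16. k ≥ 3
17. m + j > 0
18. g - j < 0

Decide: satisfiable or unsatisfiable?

Satisfiable

Setting (m, n, k, j, h, g) = (0, 5, 3, 3, 2, 1) satisfies everything: constraint 3: m - n = -5; constraint 9: k + g = 4; constraint 11: j + h = 5, and the others follow.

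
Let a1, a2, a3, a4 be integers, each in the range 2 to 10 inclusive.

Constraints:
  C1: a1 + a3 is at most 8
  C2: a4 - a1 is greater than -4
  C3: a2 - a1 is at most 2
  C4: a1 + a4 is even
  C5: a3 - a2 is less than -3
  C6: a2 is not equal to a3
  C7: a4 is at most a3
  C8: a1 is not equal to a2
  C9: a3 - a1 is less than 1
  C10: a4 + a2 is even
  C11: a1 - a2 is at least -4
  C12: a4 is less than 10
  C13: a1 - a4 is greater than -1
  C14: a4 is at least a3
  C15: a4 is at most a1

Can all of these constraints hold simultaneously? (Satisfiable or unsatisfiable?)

Satisfiable

The assignment a1 = 4, a2 = 6, a3 = 2, a4 = 2 works:
  constraint 1 holds since a1 + a3 = 6.
  constraint 2 holds since a4 - a1 = -2.
  constraint 3 holds since a2 - a1 = 2.
The rest check out directly.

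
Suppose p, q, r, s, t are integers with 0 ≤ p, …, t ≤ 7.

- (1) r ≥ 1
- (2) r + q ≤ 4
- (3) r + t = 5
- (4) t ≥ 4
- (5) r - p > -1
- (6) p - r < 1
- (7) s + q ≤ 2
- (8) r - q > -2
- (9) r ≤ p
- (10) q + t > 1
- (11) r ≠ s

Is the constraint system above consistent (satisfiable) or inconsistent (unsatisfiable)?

Satisfiable

Setting (p, q, r, s, t) = (1, 0, 1, 2, 4) satisfies everything: constraint 2: r + q = 1; constraint 3: r + t = 5, and the others follow.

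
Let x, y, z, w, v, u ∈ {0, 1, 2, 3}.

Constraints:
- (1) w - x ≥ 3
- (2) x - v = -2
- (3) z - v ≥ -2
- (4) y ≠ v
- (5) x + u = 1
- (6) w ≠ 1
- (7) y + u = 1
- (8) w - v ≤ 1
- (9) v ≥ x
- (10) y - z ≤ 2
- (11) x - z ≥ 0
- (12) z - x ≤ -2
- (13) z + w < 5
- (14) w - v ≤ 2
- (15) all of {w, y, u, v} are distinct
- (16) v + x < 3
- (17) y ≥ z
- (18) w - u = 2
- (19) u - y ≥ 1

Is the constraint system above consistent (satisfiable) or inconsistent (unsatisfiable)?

Constraints 1, 3, 8, and 12 give x − z ≥ 2, z − v ≥ -2, v − w ≥ -1, w − x ≥ 3.
Adding all 4 inequalities: the left sides telescope to 0, and the right sides sum to 2 + (-2) + (-1) + 3 = 2. So 0 ≥ 2, which is false.

Unsatisfiable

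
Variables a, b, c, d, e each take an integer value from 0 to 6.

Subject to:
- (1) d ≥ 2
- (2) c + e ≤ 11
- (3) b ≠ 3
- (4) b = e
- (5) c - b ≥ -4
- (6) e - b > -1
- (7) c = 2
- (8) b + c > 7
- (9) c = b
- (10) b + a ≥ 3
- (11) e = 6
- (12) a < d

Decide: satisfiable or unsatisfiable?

Unsatisfiable

Constraint 7 fixes c = 2 and constraint 11 fixes e = 6. Constraints 4 and 9 give c = b = e, so c = e. But 2 ≠ 6 — contradiction.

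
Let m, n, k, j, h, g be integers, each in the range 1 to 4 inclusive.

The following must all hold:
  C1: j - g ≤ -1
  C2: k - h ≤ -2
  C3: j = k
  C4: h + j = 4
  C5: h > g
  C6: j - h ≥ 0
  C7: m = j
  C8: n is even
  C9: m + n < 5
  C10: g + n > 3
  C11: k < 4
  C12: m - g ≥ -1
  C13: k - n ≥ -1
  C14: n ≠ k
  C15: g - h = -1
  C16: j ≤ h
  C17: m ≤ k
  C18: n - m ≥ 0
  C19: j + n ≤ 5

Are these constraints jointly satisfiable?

Constraints 1, 2, 6, 12, 13, and 18 give m − g ≥ -1, g − j ≥ 1, j − h ≥ 0, h − k ≥ 2, k − n ≥ -1, n − m ≥ 0.
Adding all 6 inequalities: the left sides telescope to 0, and the right sides sum to (-1) + 1 + 0 + 2 + (-1) + 0 = 1. So 0 ≥ 1, which is false.

Unsatisfiable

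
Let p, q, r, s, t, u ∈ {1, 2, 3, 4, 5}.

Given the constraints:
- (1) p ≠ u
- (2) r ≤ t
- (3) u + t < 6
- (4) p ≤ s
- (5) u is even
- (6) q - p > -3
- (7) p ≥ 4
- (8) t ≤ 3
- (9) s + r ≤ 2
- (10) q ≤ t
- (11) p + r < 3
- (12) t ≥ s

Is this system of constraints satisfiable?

From constraints 4 and 7: s ≥ p and p ≥ 4, so s ≥ 4. From constraints 8 and 12: s ≤ t and t ≤ 3, so s ≤ 3. But 3 < 4, so no value of s works.

Unsatisfiable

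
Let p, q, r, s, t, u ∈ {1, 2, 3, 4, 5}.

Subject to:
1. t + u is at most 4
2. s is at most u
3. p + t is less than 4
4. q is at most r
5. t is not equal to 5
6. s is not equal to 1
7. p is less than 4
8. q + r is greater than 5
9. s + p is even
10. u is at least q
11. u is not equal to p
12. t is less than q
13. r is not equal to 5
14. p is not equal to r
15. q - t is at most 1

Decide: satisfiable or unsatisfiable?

The assignment p = 2, q = 2, r = 4, s = 2, t = 1, u = 3 works:
  constraint 1 holds since t + u = 4.
  constraint 3 holds since p + t = 3.
The rest check out directly.

Satisfiable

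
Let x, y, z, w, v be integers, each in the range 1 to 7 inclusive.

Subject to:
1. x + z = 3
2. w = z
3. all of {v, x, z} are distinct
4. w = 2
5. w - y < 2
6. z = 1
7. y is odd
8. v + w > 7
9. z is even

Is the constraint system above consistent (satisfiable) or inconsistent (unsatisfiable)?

Unsatisfiable

Constraint 4 fixes w = 2 and constraint 6 fixes z = 1, but constraint 2 requires w = z. Since 2 ≠ 1, contradiction.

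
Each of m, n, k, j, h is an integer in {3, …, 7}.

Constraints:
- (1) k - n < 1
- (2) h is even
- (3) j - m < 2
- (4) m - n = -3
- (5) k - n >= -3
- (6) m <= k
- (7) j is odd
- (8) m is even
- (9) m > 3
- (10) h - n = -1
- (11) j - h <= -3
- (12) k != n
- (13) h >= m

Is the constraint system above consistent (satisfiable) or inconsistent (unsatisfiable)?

Satisfiable

Try m = 4, n = 7, k = 6, j = 3, h = 6.
Check constraint 1: k - n = -1; constraint 3: j - m = -1. The remaining constraints are straightforward to verify.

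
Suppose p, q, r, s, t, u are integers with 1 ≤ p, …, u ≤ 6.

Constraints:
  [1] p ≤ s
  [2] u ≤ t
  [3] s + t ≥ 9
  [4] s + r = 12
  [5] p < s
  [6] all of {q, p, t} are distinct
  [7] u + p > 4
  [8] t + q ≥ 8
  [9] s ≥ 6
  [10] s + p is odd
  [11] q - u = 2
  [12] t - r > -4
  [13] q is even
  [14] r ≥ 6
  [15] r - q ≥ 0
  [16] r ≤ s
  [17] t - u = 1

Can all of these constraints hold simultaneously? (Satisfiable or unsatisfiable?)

Satisfiable

Take p = 1, q = 6, r = 6, s = 6, t = 5, u = 4. Then constraint 3: s + t = 11; constraint 4: s + r = 12, and every other listed constraint is also met.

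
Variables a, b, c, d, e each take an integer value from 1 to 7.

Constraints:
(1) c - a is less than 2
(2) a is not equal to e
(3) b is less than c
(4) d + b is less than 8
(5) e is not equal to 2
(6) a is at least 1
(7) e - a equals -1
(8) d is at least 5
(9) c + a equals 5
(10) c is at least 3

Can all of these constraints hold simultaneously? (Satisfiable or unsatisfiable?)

Take a = 2, b = 1, c = 3, d = 5, e = 1. Then constraint 1: c - a = 1; constraint 4: d + b = 6; constraint 7: e - a = -1, and every other listed constraint is also met.

Satisfiable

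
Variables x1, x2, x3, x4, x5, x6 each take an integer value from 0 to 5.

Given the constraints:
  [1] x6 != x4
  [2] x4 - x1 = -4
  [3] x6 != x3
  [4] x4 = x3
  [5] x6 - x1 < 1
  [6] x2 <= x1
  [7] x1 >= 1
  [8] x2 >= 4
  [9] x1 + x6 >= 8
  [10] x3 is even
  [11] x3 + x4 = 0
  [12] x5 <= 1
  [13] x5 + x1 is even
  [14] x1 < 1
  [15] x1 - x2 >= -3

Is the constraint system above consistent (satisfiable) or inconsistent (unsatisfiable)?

From constraints 6 and 8: x1 ≥ x2 and x2 ≥ 4, so x1 ≥ 4. From constraint 14: x1 ≤ 0. But 0 < 4, so no value of x1 works.

Unsatisfiable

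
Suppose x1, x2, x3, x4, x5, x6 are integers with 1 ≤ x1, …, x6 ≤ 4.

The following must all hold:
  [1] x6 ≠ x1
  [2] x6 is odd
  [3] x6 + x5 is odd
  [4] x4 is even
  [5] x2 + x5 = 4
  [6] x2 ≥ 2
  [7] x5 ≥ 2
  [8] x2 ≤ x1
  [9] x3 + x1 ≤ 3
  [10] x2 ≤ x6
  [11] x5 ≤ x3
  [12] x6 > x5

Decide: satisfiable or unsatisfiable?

From constraints 7 and 11: x3 ≥ x5 ≥ 2. From constraints 6 and 8: x1 ≥ x2 ≥ 2. Hence x3 + x1 ≥ 4. But constraint 9 requires x3 + x1 ≤ 3, and 3 < 4. Contradiction.

Unsatisfiable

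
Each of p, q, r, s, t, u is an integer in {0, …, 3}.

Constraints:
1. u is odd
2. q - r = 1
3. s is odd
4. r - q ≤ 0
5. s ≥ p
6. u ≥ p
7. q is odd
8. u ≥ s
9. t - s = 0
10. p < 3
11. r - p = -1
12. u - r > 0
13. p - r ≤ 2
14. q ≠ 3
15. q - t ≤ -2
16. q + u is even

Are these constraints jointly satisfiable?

Satisfiable

The assignment p = 1, q = 1, r = 0, s = 3, t = 3, u = 3 works:
  constraint 2 holds since q - r = 1.
  constraint 4 holds since r - q = -1.
  constraint 9 holds since t - s = 0.
The rest check out directly.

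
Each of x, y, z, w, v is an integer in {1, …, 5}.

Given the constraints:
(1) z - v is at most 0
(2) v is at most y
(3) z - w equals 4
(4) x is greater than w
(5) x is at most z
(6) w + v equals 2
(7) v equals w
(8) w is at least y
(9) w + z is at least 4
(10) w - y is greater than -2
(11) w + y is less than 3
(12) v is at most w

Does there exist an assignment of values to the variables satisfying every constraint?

Unsatisfiable

Constraints 1, 2, 4, 5, and 8 give y ≤ w, w < x, x ≤ z, z ≤ v, v ≤ y. Chaining: y ≤ w < x ≤ z ≤ v ≤ y, which forces y < y — impossible.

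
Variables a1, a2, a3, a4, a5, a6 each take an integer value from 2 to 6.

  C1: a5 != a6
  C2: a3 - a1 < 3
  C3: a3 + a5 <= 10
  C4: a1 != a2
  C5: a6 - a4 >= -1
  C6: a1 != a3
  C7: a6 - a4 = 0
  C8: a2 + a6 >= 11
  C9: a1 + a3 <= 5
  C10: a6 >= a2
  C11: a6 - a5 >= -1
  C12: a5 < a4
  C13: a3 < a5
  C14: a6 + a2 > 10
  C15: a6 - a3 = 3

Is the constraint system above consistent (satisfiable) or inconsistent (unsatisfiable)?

Satisfiable

Try a1 = 2, a2 = 5, a3 = 3, a4 = 6, a5 = 5, a6 = 6.
Check constraint 2: a3 - a1 = 1; constraint 3: a3 + a5 = 8. The remaining constraints are straightforward to verify.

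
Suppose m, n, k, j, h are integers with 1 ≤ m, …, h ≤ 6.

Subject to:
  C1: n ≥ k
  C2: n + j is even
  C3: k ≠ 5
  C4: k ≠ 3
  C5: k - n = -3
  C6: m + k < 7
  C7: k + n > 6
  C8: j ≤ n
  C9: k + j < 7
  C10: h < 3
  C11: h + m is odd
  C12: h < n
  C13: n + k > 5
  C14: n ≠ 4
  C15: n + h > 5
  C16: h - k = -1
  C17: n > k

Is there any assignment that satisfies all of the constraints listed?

Satisfiable

Take m = 2, n = 5, k = 2, j = 3, h = 1. Then constraint 5: k - n = -3; constraint 6: m + k = 4; constraint 7: k + n = 7, and every other listed constraint is also met.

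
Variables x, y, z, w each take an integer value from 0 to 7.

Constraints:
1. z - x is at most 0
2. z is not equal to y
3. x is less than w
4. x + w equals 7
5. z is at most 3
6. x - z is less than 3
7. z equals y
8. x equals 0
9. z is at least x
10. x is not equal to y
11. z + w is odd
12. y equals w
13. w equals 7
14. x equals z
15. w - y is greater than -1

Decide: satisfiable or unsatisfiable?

Constraint 8 fixes x = 0 and constraint 13 fixes w = 7. Constraints 7, 12, and 14 give x = z = y = w, so x = w. But 0 ≠ 7 — contradiction.

Unsatisfiable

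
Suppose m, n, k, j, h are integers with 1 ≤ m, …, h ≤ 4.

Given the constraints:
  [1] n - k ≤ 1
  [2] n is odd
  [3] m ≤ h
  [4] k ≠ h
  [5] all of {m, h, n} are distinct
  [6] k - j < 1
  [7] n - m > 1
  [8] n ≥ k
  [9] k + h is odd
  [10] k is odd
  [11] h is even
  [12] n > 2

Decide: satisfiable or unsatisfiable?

Try m = 1, n = 3, k = 3, j = 4, h = 4.
Check constraint 1: n - k = 0; constraint 6: k - j = -1; constraint 7: n - m = 2. The remaining constraints are straightforward to verify.

Satisfiable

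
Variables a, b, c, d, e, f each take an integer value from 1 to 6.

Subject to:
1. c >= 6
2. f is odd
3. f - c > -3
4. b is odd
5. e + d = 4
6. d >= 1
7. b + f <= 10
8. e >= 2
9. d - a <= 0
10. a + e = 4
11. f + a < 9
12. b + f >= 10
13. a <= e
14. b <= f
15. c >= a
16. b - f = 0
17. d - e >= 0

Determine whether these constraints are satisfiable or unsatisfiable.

Satisfiable

Take a = 2, b = 5, c = 6, d = 2, e = 2, f = 5. Then constraint 3: f - c = -1; constraint 5: e + d = 4, and every other listed constraint is also met.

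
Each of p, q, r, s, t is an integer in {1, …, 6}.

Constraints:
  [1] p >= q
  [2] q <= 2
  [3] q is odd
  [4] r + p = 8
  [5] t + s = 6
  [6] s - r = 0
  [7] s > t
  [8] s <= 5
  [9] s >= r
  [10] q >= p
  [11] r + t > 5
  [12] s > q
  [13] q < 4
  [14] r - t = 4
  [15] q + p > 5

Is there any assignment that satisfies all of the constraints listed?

From constraints 8 and 9: r ≤ s ≤ 5. From constraints 2 and 10: p ≤ q ≤ 2. Hence r + p ≤ 7. But constraint 4 requires r + p = 8, and 8 > 7. Contradiction.

Unsatisfiable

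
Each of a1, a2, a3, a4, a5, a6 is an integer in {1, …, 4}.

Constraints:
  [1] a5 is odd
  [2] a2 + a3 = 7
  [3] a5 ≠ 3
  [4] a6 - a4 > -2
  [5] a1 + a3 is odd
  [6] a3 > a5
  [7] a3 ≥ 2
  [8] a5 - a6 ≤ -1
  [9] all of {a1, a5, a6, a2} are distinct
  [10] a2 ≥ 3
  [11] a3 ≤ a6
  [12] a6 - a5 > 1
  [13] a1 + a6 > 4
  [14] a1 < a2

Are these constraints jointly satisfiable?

The assignment a1 = 2, a2 = 4, a3 = 3, a4 = 3, a5 = 1, a6 = 3 works:
  constraint 2 holds since a2 + a3 = 7.
  constraint 4 holds since a6 - a4 = 0.
The rest check out directly.

Satisfiable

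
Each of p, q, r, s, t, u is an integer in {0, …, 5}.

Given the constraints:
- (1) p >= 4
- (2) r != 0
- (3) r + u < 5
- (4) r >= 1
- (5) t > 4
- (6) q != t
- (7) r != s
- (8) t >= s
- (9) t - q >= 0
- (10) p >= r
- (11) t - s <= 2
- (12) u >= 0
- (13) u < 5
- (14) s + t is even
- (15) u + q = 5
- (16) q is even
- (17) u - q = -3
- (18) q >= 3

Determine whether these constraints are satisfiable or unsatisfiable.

Take p = 5, q = 4, r = 2, s = 3, t = 5, u = 1. Then constraint 3: r + u = 3; constraint 9: t - q = 1; constraint 11: t - s = 2, and every other listed constraint is also met.

Satisfiable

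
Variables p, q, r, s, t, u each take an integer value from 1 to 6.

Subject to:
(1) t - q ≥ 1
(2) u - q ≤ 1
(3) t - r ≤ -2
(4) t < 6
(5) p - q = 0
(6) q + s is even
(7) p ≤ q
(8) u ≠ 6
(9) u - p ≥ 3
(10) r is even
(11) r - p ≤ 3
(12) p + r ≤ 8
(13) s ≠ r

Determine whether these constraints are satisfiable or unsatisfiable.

Unsatisfiable

Constraints 1, 2, 3, 9, and 11 give q − u ≥ -1, u − p ≥ 3, p − r ≥ -3, r − t ≥ 2, t − q ≥ 1.
Adding all 5 inequalities: the left sides telescope to 0, and the right sides sum to (-1) + 3 + (-3) + 2 + 1 = 2. So 0 ≥ 2, which is false.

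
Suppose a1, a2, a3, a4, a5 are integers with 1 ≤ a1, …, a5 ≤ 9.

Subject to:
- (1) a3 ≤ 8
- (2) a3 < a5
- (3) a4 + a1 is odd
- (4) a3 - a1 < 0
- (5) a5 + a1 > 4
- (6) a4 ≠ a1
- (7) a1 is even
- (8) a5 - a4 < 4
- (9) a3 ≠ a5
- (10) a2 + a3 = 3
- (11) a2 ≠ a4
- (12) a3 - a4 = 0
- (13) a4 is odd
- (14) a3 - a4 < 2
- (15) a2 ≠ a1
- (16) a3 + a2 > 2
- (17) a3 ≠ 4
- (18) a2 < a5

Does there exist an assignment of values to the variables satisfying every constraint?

Take a1 = 4, a2 = 2, a3 = 1, a4 = 1, a5 = 3. Then constraint 4: a3 - a1 = -3; constraint 5: a5 + a1 = 7, and every other listed constraint is also met.

Satisfiable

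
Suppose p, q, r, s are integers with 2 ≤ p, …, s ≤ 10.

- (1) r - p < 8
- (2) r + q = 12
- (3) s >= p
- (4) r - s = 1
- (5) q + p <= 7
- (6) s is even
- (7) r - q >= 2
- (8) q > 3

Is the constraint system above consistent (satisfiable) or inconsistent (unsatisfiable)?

The assignment p = 2, q = 5, r = 7, s = 6 works:
  constraint 1 holds since r - p = 5.
  constraint 2 holds since r + q = 12.
The rest check out directly.

Satisfiable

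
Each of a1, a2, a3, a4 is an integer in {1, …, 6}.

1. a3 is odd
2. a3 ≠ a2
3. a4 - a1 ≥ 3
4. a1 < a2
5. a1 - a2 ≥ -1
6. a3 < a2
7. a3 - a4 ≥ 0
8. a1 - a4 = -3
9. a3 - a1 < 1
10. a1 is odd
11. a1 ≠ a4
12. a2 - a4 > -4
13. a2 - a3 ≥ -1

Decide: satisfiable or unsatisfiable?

Constraints 3, 5, 7, and 13 give a2 − a3 ≥ -1, a3 − a4 ≥ 0, a4 − a1 ≥ 3, a1 − a2 ≥ -1.
Adding all 4 inequalities: the left sides telescope to 0, and the right sides sum to (-1) + 0 + 3 + (-1) = 1. So 0 ≥ 1, which is false.

Unsatisfiable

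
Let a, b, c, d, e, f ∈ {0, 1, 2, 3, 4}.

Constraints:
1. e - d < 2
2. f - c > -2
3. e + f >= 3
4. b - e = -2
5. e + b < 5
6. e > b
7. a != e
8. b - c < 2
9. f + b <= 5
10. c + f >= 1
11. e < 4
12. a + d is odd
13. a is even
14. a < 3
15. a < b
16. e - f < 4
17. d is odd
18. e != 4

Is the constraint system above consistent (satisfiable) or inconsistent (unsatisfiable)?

Satisfiable

One satisfying assignment is a = 0, b = 1, c = 2, d = 3, e = 3, f = 1.
For the less obvious constraints — constraint 1: e - d = 0; constraint 2: f - c = -1 — and the others hold by inspection.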